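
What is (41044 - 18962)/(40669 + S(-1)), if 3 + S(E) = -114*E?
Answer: 11041/20390 ≈ 0.54149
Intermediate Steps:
S(E) = -3 - 114*E
(41044 - 18962)/(40669 + S(-1)) = (41044 - 18962)/(40669 + (-3 - 114*(-1))) = 22082/(40669 + (-3 + 114)) = 22082/(40669 + 111) = 22082/40780 = 22082*(1/40780) = 11041/20390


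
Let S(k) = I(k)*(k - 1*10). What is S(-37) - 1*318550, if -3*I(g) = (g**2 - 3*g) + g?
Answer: -295943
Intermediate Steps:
I(g) = -g**2/3 + 2*g/3 (I(g) = -((g**2 - 3*g) + g)/3 = -(g**2 - 2*g)/3 = -g**2/3 + 2*g/3)
S(k) = k*(-10 + k)*(2 - k)/3 (S(k) = (k*(2 - k)/3)*(k - 1*10) = (k*(2 - k)/3)*(k - 10) = (k*(2 - k)/3)*(-10 + k) = k*(-10 + k)*(2 - k)/3)
S(-37) - 1*318550 = -1/3*(-37)*(-10 - 37)*(-2 - 37) - 1*318550 = -1/3*(-37)*(-47)*(-39) - 318550 = 22607 - 318550 = -295943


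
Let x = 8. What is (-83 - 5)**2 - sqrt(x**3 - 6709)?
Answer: 7744 - I*sqrt(6197) ≈ 7744.0 - 78.721*I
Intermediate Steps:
(-83 - 5)**2 - sqrt(x**3 - 6709) = (-83 - 5)**2 - sqrt(8**3 - 6709) = (-88)**2 - sqrt(512 - 6709) = 7744 - sqrt(-6197) = 7744 - I*sqrt(6197)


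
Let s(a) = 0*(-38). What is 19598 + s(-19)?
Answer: 19598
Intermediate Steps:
s(a) = 0
19598 + s(-19) = 19598 + 0 = 19598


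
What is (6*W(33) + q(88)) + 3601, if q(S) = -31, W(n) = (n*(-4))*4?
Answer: 402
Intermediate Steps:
W(n) = -16*n (W(n) = -4*n*4 = -16*n)
(6*W(33) + q(88)) + 3601 = (6*(-16*33) - 31) + 3601 = (6*(-528) - 31) + 3601 = (-3168 - 31) + 3601 = -3199 + 3601 = 402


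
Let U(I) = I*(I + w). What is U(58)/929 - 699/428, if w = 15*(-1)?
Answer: 418061/397612 ≈ 1.0514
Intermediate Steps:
w = -15
U(I) = I*(-15 + I) (U(I) = I*(I - 15) = I*(-15 + I))
U(58)/929 - 699/428 = (58*(-15 + 58))/929 - 699/428 = (58*43)*(1/929) - 699*1/428 = 2494*(1/929) - 699/428 = 2494/929 - 699/428 = 418061/397612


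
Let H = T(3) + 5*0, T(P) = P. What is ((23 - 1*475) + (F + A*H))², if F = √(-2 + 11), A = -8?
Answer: 223729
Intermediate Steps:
H = 3 (H = 3 + 5*0 = 3 + 0 = 3)
F = 3 (F = √9 = 3)
((23 - 1*475) + (F + A*H))² = ((23 - 1*475) + (3 - 8*3))² = ((23 - 475) + (3 - 24))² = (-452 - 21)² = (-473)² = 223729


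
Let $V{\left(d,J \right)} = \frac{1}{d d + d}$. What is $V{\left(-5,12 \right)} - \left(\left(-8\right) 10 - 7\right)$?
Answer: $\frac{1741}{20} \approx 87.05$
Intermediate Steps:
$V{\left(d,J \right)} = \frac{1}{d + d^{2}}$ ($V{\left(d,J \right)} = \frac{1}{d^{2} + d} = \frac{1}{d + d^{2}}$)
$V{\left(-5,12 \right)} - \left(\left(-8\right) 10 - 7\right) = \frac{1}{\left(-5\right) \left(1 - 5\right)} - \left(\left(-8\right) 10 - 7\right) = - \frac{1}{5 \left(-4\right)} - \left(-80 - 7\right) = \left(- \frac{1}{5}\right) \left(- \frac{1}{4}\right) - -87 = \frac{1}{20} + 87 = \frac{1741}{20}$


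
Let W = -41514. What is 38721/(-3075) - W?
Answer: 42538943/1025 ≈ 41501.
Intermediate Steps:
38721/(-3075) - W = 38721/(-3075) - 1*(-41514) = 38721*(-1/3075) + 41514 = -12907/1025 + 41514 = 42538943/1025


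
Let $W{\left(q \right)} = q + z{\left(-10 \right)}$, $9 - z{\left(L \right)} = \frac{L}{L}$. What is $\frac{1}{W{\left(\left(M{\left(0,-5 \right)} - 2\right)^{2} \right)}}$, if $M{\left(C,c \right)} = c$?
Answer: $\frac{1}{57} \approx 0.017544$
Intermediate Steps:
$z{\left(L \right)} = 8$ ($z{\left(L \right)} = 9 - \frac{L}{L} = 9 - 1 = 8$)
$W{\left(q \right)} = 8 + q$ ($W{\left(q \right)} = q + 8 = 8 + q$)
$\frac{1}{W{\left(\left(M{\left(0,-5 \right)} - 2\right)^{2} \right)}} = \frac{1}{8 + \left(-5 - 2\right)^{2}} = \frac{1}{8 + \left(-7\right)^{2}} = \frac{1}{8 + 49} = \frac{1}{57}$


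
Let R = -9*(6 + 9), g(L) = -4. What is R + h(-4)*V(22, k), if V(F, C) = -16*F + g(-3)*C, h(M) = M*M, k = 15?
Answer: -6727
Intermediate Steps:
h(M) = M²
V(F, C) = -16*F - 4*C
R = -135 (R = -9*15 = -135)
R + h(-4)*V(22, k) = -135 + (-4)²*(-16*22 - 4*15) = -135 + 16*(-352 - 60) = -135 + 16*(-412) = -135 - 6592 = -6727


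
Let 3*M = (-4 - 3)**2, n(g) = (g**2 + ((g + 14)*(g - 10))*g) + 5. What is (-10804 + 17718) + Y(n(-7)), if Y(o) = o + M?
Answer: 23452/3 ≈ 7817.3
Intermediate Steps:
n(g) = 5 + g**2 + g*(-10 + g)*(14 + g) (n(g) = (g**2 + ((14 + g)*(-10 + g))*g) + 5 = (g**2 + ((-10 + g)*(14 + g))*g) + 5 = (g**2 + g*(-10 + g)*(14 + g)) + 5 = 5 + g**2 + g*(-10 + g)*(14 + g))
M = 49/3 (M = (-4 - 3)**2/3 = (1/3)*(-7)**2 = (1/3)*49 = 49/3 ≈ 16.333)
Y(o) = 49/3 + o (Y(o) = o + 49/3 = 49/3 + o)
(-10804 + 17718) + Y(n(-7)) = (-10804 + 17718) + (49/3 + (5 + (-7)**3 - 140*(-7) + 5*(-7)**2)) = 6914 + (49/3 + (5 - 343 + 980 + 5*49)) = 6914 + (49/3 + (5 - 343 + 980 + 245)) = 6914 + (49/3 + 887) = 6914 + 2710/3 = 23452/3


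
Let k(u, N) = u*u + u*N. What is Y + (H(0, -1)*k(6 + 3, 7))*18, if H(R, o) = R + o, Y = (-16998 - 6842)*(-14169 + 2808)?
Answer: 270843648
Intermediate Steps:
Y = 270846240 (Y = -23840*(-11361) = 270846240)
k(u, N) = u² + N*u
Y + (H(0, -1)*k(6 + 3, 7))*18 = 270846240 + ((0 - 1)*((6 + 3)*(7 + (6 + 3))))*18 = 270846240 - 9*(7 + 9)*18 = 270846240 - 9*16*18 = 270846240 - 1*144*18 = 270846240 - 144*18 = 270846240 - 2592 = 270843648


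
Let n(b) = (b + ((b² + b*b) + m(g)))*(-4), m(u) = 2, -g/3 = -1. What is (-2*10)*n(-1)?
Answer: 240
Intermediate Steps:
g = 3 (g = -3*(-1) = 3)
n(b) = -8 - 8*b² - 4*b (n(b) = (b + ((b² + b*b) + 2))*(-4) = (b + ((b² + b²) + 2))*(-4) = (b + (2*b² + 2))*(-4) = (b + (2 + 2*b²))*(-4) = (2 + b + 2*b²)*(-4) = -8 - 8*b² - 4*b)
(-2*10)*n(-1) = (-2*10)*(-8 - 8*(-1)² - 4*(-1)) = -20*(-8 - 8*1 + 4) = -20*(-8 - 8 + 4) = -20*(-12) = 240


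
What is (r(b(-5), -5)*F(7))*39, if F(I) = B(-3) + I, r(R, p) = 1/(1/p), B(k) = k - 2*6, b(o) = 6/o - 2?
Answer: 1560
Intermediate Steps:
b(o) = -2 + 6/o
B(k) = -12 + k (B(k) = k - 12 = -12 + k)
r(R, p) = p
F(I) = -15 + I (F(I) = (-12 - 3) + I = -15 + I)
(r(b(-5), -5)*F(7))*39 = -5*(-15 + 7)*39 = -5*(-8)*39 = 40*39 = 1560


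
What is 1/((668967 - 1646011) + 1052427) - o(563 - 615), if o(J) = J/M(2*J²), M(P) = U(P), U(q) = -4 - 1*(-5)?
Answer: 3919917/75383 ≈ 52.000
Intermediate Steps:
U(q) = 1 (U(q) = -4 + 5 = 1)
M(P) = 1
o(J) = J (o(J) = J/1 = J*1 = J)
1/((668967 - 1646011) + 1052427) - o(563 - 615) = 1/((668967 - 1646011) + 1052427) - (563 - 615) = 1/(-977044 + 1052427) - 1*(-52) = 1/75383 + 52 = 3919917/75383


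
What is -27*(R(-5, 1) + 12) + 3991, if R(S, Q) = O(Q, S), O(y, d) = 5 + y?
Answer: 3505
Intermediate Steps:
R(S, Q) = 5 + Q
-27*(R(-5, 1) + 12) + 3991 = -27*((5 + 1) + 12) + 3991 = -27*(6 + 12) + 3991 = -27*18 + 3991 = -486 + 3991 = 3505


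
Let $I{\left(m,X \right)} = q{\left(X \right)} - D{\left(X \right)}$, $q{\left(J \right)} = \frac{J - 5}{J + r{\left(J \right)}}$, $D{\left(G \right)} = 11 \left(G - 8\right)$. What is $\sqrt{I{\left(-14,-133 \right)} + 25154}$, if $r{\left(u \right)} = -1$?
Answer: $\frac{2 \sqrt{29970842}}{67} \approx 163.42$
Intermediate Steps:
$D{\left(G \right)} = -88 + 11 G$ ($D{\left(G \right)} = 11 \left(-8 + G\right) = -88 + 11 G$)
$q{\left(J \right)} = \frac{-5 + J}{-1 + J}$ ($q{\left(J \right)} = \frac{J - 5}{J - 1} = \frac{-5 + J}{-1 + J}$)
$I{\left(m,X \right)} = 88 - 11 X + \frac{-5 + X}{-1 + X}$ ($I{\left(m,X \right)} = \frac{-5 + X}{-1 + X} - \left(-88 + 11 X\right) = 88 - 11 X + \frac{-5 + X}{-1 + X}$)
$\sqrt{I{\left(-14,-133 \right)} + 25154} = \sqrt{\frac{-93 - 11 \left(-133\right)^{2} + 100 \left(-133\right)}{-1 - 133} + 25154} = \sqrt{\frac{-93 - 194579 - 13300}{-134} + 25154} = \sqrt{- \frac{-93 - 194579 - 13300}{134} + 25154} = \sqrt{\left(- \frac{1}{134}\right) \left(-207972\right) + 25154} = \sqrt{\frac{103986}{67} + 25154} = \sqrt{\frac{1789304}{67}} = \frac{2 \sqrt{29970842}}{67}$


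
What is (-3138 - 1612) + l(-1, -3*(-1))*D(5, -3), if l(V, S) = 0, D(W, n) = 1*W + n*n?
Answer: -4750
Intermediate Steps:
D(W, n) = W + n²
(-3138 - 1612) + l(-1, -3*(-1))*D(5, -3) = (-3138 - 1612) + 0*(5 + (-3)²) = -4750 + 0*(5 + 9) = -4750 + 0*14 = -4750 + 0 = -4750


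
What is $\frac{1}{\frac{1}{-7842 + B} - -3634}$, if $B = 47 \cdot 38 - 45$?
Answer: $\frac{6101}{22171033} \approx 0.00027518$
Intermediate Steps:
$B = 1741$ ($B = 1786 - 45 = 1741$)
$\frac{1}{\frac{1}{-7842 + B} - -3634} = \frac{1}{\frac{1}{-7842 + 1741} - -3634} = \frac{1}{\frac{1}{-6101} + \left(-217 + 3851\right)} = \frac{1}{- \frac{1}{6101} + 3634} = \frac{1}{\frac{22171033}{6101}} = \frac{6101}{22171033}$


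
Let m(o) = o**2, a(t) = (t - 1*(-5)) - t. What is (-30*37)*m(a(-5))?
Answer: -27750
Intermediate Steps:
a(t) = 5 (a(t) = (t + 5) - t = (5 + t) - t = 5)
(-30*37)*m(a(-5)) = -30*37*5**2 = -1110*25 = -27750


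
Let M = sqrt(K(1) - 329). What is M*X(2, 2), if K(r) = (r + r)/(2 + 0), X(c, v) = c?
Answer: 4*I*sqrt(82) ≈ 36.222*I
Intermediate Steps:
K(r) = r (K(r) = (2*r)/2 = (2*r)*(1/2) = r)
M = 2*I*sqrt(82) (M = sqrt(1 - 329) = sqrt(-328) = 2*I*sqrt(82) ≈ 18.111*I)
M*X(2, 2) = (2*I*sqrt(82))*2 = 4*I*sqrt(82)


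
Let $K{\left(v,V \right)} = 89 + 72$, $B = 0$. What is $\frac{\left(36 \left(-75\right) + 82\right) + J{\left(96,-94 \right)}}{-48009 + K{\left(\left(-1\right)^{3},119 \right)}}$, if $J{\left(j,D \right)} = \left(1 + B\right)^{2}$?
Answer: $\frac{2617}{47848} \approx 0.054694$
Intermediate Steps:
$K{\left(v,V \right)} = 161$
$J{\left(j,D \right)} = 1$ ($J{\left(j,D \right)} = \left(1 + 0\right)^{2} = 1^{2} = 1$)
$\frac{\left(36 \left(-75\right) + 82\right) + J{\left(96,-94 \right)}}{-48009 + K{\left(\left(-1\right)^{3},119 \right)}} = \frac{\left(36 \left(-75\right) + 82\right) + 1}{-48009 + 161} = \frac{\left(-2700 + 82\right) + 1}{-47848} = \left(-2618 + 1\right) \left(- \frac{1}{47848}\right) = \left(-2617\right) \left(- \frac{1}{47848}\right) = \frac{2617}{47848}$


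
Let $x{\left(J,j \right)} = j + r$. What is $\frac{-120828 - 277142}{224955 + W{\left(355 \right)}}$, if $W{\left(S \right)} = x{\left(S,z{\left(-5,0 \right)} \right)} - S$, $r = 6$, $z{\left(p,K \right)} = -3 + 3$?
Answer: $- \frac{198985}{112303} \approx -1.7719$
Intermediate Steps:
$z{\left(p,K \right)} = 0$
$x{\left(J,j \right)} = 6 + j$ ($x{\left(J,j \right)} = j + 6 = 6 + j$)
$W{\left(S \right)} = 6 - S$ ($W{\left(S \right)} = \left(6 + 0\right) - S = 6 - S$)
$\frac{-120828 - 277142}{224955 + W{\left(355 \right)}} = \frac{-120828 - 277142}{224955 + \left(6 - 355\right)} = - \frac{397970}{224955 + \left(6 - 355\right)} = - \frac{397970}{224955 - 349} = - \frac{397970}{224606} = \left(-397970\right) \frac{1}{224606} = - \frac{198985}{112303}$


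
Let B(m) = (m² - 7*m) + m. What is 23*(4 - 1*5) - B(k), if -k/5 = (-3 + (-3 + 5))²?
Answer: -78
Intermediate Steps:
k = -5 (k = -5*(-3 + (-3 + 5))² = -5*(-3 + 2)² = -5*(-1)² = -5*1 = -5)
B(m) = m² - 6*m
23*(4 - 1*5) - B(k) = 23*(4 - 1*5) - (-5)*(-6 - 5) = 23*(4 - 5) - (-5)*(-11) = 23*(-1) - 1*55 = -23 - 55 = -78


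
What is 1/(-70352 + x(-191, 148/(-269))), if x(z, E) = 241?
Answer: -1/70111 ≈ -1.4263e-5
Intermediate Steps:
1/(-70352 + x(-191, 148/(-269))) = 1/(-70352 + 241) = 1/(-70111) = -1/70111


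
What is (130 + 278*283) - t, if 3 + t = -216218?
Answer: 295025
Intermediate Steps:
t = -216221 (t = -3 - 216218 = -216221)
(130 + 278*283) - t = (130 + 278*283) - 1*(-216221) = (130 + 78674) + 216221 = 78804 + 216221 = 295025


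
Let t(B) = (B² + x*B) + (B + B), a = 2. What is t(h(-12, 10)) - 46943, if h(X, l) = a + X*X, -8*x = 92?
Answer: -27014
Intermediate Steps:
x = -23/2 (x = -⅛*92 = -23/2 ≈ -11.500)
h(X, l) = 2 + X² (h(X, l) = 2 + X*X = 2 + X²)
t(B) = B² - 19*B/2 (t(B) = (B² - 23*B/2) + (B + B) = (B² - 23*B/2) + 2*B = B² - 19*B/2)
t(h(-12, 10)) - 46943 = (2 + (-12)²)*(-19 + 2*(2 + (-12)²))/2 - 46943 = (2 + 144)*(-19 + 2*(2 + 144))/2 - 46943 = (½)*146*(-19 + 2*146) - 46943 = (½)*146*(-19 + 292) - 46943 = (½)*146*273 - 46943 = 19929 - 46943 = -27014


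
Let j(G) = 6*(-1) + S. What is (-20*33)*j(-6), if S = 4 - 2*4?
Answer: 6600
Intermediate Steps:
S = -4 (S = 4 - 8 = -4)
j(G) = -10 (j(G) = 6*(-1) - 4 = -6 - 4 = -10)
(-20*33)*j(-6) = -20*33*(-10) = -660*(-10) = 6600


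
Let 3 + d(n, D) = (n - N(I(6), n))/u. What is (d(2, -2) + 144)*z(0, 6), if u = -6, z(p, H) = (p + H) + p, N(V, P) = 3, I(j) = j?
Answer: 847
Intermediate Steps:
z(p, H) = H + 2*p (z(p, H) = (H + p) + p = H + 2*p)
d(n, D) = -5/2 - n/6 (d(n, D) = -3 + (n - 1*3)/(-6) = -3 + (n - 3)*(-⅙) = -3 + (-3 + n)*(-⅙) = -3 + (½ - n/6) = -5/2 - n/6)
(d(2, -2) + 144)*z(0, 6) = ((-5/2 - ⅙*2) + 144)*(6 + 2*0) = ((-5/2 - ⅓) + 144)*(6 + 0) = (-17/6 + 144)*6 = (847/6)*6 = 847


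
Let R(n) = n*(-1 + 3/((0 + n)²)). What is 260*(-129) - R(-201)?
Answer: -2260646/67 ≈ -33741.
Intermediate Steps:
R(n) = n*(-1 + 3/n²) (R(n) = n*(-1 + 3/(n²)) = n*(-1 + 3/n²))
260*(-129) - R(-201) = 260*(-129) - (-1*(-201) + 3/(-201)) = -33540 - (201 + 3*(-1/201)) = -33540 - (201 - 1/67) = -33540 - 1*13466/67 = -33540 - 13466/67 = -2260646/67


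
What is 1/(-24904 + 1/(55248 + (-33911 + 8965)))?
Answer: -30302/754641007 ≈ -4.0154e-5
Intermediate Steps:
1/(-24904 + 1/(55248 + (-33911 + 8965))) = 1/(-24904 + 1/(55248 - 24946)) = 1/(-24904 + 1/30302) = 1/(-754641007/30302) = -30302/754641007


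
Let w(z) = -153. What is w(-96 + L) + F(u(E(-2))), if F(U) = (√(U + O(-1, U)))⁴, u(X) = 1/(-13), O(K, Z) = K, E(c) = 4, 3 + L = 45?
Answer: -25661/169 ≈ -151.84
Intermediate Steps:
L = 42 (L = -3 + 45 = 42)
u(X) = -1/13
F(U) = (-1 + U)² (F(U) = (√(U - 1))⁴ = (√(-1 + U))⁴ = (-1 + U)²)
w(-96 + L) + F(u(E(-2))) = -153 + (-1 - 1/13)² = -153 + (-14/13)² = -153 + 196/169 = -25661/169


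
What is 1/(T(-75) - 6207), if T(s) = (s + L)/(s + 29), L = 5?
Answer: -23/142726 ≈ -0.00016115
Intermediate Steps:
T(s) = (5 + s)/(29 + s) (T(s) = (s + 5)/(s + 29) = (5 + s)/(29 + s))
1/(T(-75) - 6207) = 1/((5 - 75)/(29 - 75) - 6207) = 1/(-70/(-46) - 6207) = 1/(-1/46*(-70) - 6207) = 1/(35/23 - 6207) = 1/(-142726/23) = -23/142726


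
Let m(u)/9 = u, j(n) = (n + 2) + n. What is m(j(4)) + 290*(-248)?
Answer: -71830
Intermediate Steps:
j(n) = 2 + 2*n (j(n) = (2 + n) + n = 2 + 2*n)
m(u) = 9*u
m(j(4)) + 290*(-248) = 9*(2 + 2*4) + 290*(-248) = 9*(2 + 8) - 71920 = 9*10 - 71920 = 90 - 71920 = -71830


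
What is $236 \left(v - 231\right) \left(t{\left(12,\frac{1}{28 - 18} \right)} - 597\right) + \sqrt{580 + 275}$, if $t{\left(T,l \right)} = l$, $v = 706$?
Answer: $-66912490 + 3 \sqrt{95} \approx -6.6912 \cdot 10^{7}$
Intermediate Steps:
$236 \left(v - 231\right) \left(t{\left(12,\frac{1}{28 - 18} \right)} - 597\right) + \sqrt{580 + 275} = 236 \left(706 - 231\right) \left(\frac{1}{28 - 18} - 597\right) + \sqrt{580 + 275} = 236 \cdot 475 \left(\frac{1}{10} - 597\right) + \sqrt{855} = 236 \cdot 475 \left(\frac{1}{10} - 597\right) + 3 \sqrt{95} = 236 \cdot 475 \left(- \frac{5969}{10}\right) + 3 \sqrt{95} = 236 \left(- \frac{567055}{2}\right) + 3 \sqrt{95} = -66912490 + 3 \sqrt{95}$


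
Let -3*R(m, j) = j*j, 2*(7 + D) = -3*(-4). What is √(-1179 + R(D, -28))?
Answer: I*√12963/3 ≈ 37.952*I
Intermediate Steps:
D = -1 (D = -7 + (-3*(-4))/2 = -7 + (½)*12 = -7 + 6 = -1)
R(m, j) = -j²/3 (R(m, j) = -j*j/3 = -j²/3)
√(-1179 + R(D, -28)) = √(-1179 - ⅓*(-28)²) = √(-1179 - ⅓*784) = √(-1179 - 784/3) = √(-4321/3) = I*√12963/3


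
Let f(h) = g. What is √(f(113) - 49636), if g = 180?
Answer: 4*I*√3091 ≈ 222.39*I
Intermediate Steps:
f(h) = 180
√(f(113) - 49636) = √(180 - 49636) = √(-49456) = 4*I*√3091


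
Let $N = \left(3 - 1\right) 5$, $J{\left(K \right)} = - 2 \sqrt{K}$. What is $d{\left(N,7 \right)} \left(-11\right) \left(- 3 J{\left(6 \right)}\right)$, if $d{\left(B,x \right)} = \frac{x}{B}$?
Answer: $- \frac{231 \sqrt{6}}{5} \approx -113.17$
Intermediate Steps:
$N = 10$ ($N = 2 \cdot 5 = 10$)
$d{\left(N,7 \right)} \left(-11\right) \left(- 3 J{\left(6 \right)}\right) = \frac{7}{10} \left(-11\right) \left(- 3 \left(- 2 \sqrt{6}\right)\right) = 7 \cdot \frac{1}{10} \left(-11\right) 6 \sqrt{6} = \frac{7}{10} \left(-11\right) 6 \sqrt{6} = - \frac{77 \cdot 6 \sqrt{6}}{10} = - \frac{231 \sqrt{6}}{5}$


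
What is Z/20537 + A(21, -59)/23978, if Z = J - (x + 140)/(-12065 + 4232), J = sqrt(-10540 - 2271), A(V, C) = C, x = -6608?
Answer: -41758453/16698063398 + I*sqrt(12811)/20537 ≈ -0.0025008 + 0.0055113*I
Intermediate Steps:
J = I*sqrt(12811) (J = sqrt(-12811) = I*sqrt(12811) ≈ 113.19*I)
Z = -308/373 + I*sqrt(12811) (Z = I*sqrt(12811) - (-6608 + 140)/(-12065 + 4232) = I*sqrt(12811) - (-6468)/(-7833) = I*sqrt(12811) - (-6468)*(-1)/7833 = I*sqrt(12811) - 1*308/373 = I*sqrt(12811) - 308/373 = -308/373 + I*sqrt(12811) ≈ -0.82574 + 113.19*I)
Z/20537 + A(21, -59)/23978 = (-308/373 + I*sqrt(12811))/20537 - 59/23978 = (-308/373 + I*sqrt(12811))*(1/20537) - 59*1/23978 = (-28/696391 + I*sqrt(12811)/20537) - 59/23978 = -41758453/16698063398 + I*sqrt(12811)/20537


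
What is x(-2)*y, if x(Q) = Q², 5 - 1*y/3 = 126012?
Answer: -1512084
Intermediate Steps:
y = -378021 (y = 15 - 3*126012 = 15 - 378036 = -378021)
x(-2)*y = (-2)²*(-378021) = 4*(-378021) = -1512084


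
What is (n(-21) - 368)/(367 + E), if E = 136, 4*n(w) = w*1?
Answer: -1493/2012 ≈ -0.74205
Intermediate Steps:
n(w) = w/4 (n(w) = (w*1)/4 = w/4)
(n(-21) - 368)/(367 + E) = ((1/4)*(-21) - 368)/(367 + 136) = (-21/4 - 368)/503 = -1493/4*1/503 = -1493/2012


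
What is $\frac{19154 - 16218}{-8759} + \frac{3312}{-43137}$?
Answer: $- \frac{17295560}{41981887} \approx -0.41198$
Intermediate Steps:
$\frac{19154 - 16218}{-8759} + \frac{3312}{-43137} = \left(19154 - 16218\right) \left(- \frac{1}{8759}\right) + 3312 \left(- \frac{1}{43137}\right) = 2936 \left(- \frac{1}{8759}\right) - \frac{368}{4793} = - \frac{2936}{8759} - \frac{368}{4793} = - \frac{17295560}{41981887}$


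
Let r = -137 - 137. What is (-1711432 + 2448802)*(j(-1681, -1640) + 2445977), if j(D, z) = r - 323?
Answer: 1803149850600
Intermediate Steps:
r = -274
j(D, z) = -597 (j(D, z) = -274 - 323 = -597)
(-1711432 + 2448802)*(j(-1681, -1640) + 2445977) = (-1711432 + 2448802)*(-597 + 2445977) = 737370*2445380 = 1803149850600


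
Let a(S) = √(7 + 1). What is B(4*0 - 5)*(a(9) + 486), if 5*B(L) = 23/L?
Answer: -11178/25 - 46*√2/25 ≈ -449.72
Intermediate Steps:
a(S) = 2*√2 (a(S) = √8 = 2*√2)
B(L) = 23/(5*L) (B(L) = (23/L)/5 = 23/(5*L))
B(4*0 - 5)*(a(9) + 486) = (23/(5*(4*0 - 5)))*(2*√2 + 486) = (23/(5*(0 - 5)))*(486 + 2*√2) = ((23/5)/(-5))*(486 + 2*√2) = ((23/5)*(-⅕))*(486 + 2*√2) = -23*(486 + 2*√2)/25 = -11178/25 - 46*√2/25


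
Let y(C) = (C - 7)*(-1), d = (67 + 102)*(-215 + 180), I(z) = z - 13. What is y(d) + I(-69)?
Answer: 5840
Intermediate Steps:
I(z) = -13 + z
d = -5915 (d = 169*(-35) = -5915)
y(C) = 7 - C (y(C) = (-7 + C)*(-1) = 7 - C)
y(d) + I(-69) = (7 - 1*(-5915)) + (-13 - 69) = (7 + 5915) - 82 = 5922 - 82 = 5840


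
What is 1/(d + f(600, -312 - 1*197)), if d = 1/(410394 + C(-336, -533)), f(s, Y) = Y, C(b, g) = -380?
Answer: -410014/208697125 ≈ -0.0019646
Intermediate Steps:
d = 1/410014 (d = 1/(410394 - 380) = 1/410014 ≈ 2.4389e-6)
1/(d + f(600, -312 - 1*197)) = 1/(1/410014 + (-312 - 1*197)) = 1/(1/410014 + (-312 - 197)) = 1/(1/410014 - 509) = 1/(-208697125/410014) = -410014/208697125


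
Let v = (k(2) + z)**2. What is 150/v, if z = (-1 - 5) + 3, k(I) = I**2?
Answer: 150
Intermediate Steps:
z = -3 (z = -6 + 3 = -3)
v = 1 (v = (2**2 - 3)**2 = (4 - 3)**2 = 1**2 = 1)
150/v = 150/1 = 150*1 = 150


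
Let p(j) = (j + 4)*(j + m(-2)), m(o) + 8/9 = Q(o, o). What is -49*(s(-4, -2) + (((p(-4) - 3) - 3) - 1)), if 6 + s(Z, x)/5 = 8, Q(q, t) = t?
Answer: -147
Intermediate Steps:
s(Z, x) = 10 (s(Z, x) = -30 + 5*8 = -30 + 40 = 10)
m(o) = -8/9 + o
p(j) = (4 + j)*(-26/9 + j) (p(j) = (j + 4)*(j + (-8/9 - 2)) = (4 + j)*(j - 26/9) = (4 + j)*(-26/9 + j))
-49*(s(-4, -2) + (((p(-4) - 3) - 3) - 1)) = -49*(10 + ((((-104/9 + (-4)² + (10/9)*(-4)) - 3) - 3) - 1)) = -49*(10 + ((((-104/9 + 16 - 40/9) - 3) - 3) - 1)) = -49*(10 + (((0 - 3) - 3) - 1)) = -49*(10 + ((-3 - 3) - 1)) = -49*(10 + (-6 - 1)) = -49*(10 - 7) = -49*3 = -147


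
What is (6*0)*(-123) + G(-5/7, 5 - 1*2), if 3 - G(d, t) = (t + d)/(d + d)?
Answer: 23/5 ≈ 4.6000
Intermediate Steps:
G(d, t) = 3 - (d + t)/(2*d) (G(d, t) = 3 - (t + d)/(d + d) = 3 - (d + t)/(2*d))
(6*0)*(-123) + G(-5/7, 5 - 1*2) = (6*0)*(-123) + (-(5 - 1*2) + 5*(-5/7))/(2*((-5/7))) = 0*(-123) + (-(5 - 2) + 5*(-5*⅐))/(2*((-5*⅐))) = 0 + (-1*3 + 5*(-5/7))/(2*(-5/7)) = 0 + (½)*(-7/5)*(-3 - 25/7) = 0 + (½)*(-7/5)*(-46/7) = 0 + 23/5 = 23/5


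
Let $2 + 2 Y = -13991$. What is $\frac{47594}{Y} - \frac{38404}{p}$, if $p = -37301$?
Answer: $- \frac{3013220416}{521952893} \approx -5.773$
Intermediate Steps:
$Y = - \frac{13993}{2}$ ($Y = -1 + \frac{1}{2} \left(-13991\right) = -1 - \frac{13991}{2} = - \frac{13993}{2} \approx -6996.5$)
$\frac{47594}{Y} - \frac{38404}{p} = \frac{47594}{- \frac{13993}{2}} - \frac{38404}{-37301} = 47594 \left(- \frac{2}{13993}\right) - - \frac{38404}{37301} = - \frac{95188}{13993} + \frac{38404}{37301} = - \frac{3013220416}{521952893}$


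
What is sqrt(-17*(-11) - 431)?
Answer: 2*I*sqrt(61) ≈ 15.62*I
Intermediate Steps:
sqrt(-17*(-11) - 431) = sqrt(187 - 431) = sqrt(-244) = 2*I*sqrt(61)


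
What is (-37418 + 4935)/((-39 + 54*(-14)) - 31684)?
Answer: 32483/32479 ≈ 1.0001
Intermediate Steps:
(-37418 + 4935)/((-39 + 54*(-14)) - 31684) = -32483/((-39 - 756) - 31684) = -32483/(-795 - 31684) = -32483/(-32479) = -32483*(-1/32479) = 32483/32479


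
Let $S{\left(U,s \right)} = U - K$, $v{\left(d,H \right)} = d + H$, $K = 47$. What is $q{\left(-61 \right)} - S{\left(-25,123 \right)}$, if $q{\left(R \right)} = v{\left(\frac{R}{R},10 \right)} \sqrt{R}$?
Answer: $72 + 11 i \sqrt{61} \approx 72.0 + 85.913 i$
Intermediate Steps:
$v{\left(d,H \right)} = H + d$
$S{\left(U,s \right)} = -47 + U$ ($S{\left(U,s \right)} = U - 47 = -47 + U$)
$q{\left(R \right)} = 11 \sqrt{R}$ ($q{\left(R \right)} = \left(10 + \frac{R}{R}\right) \sqrt{R} = \left(10 + 1\right) \sqrt{R} = 11 \sqrt{R}$)
$q{\left(-61 \right)} - S{\left(-25,123 \right)} = 11 \sqrt{-61} - \left(-47 - 25\right) = 11 i \sqrt{61} - -72 = 11 i \sqrt{61} + 72 = 72 + 11 i \sqrt{61}$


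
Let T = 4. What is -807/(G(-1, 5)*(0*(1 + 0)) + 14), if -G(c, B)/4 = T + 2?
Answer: -807/14 ≈ -57.643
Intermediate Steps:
G(c, B) = -24 (G(c, B) = -4*(4 + 2) = -4*6 = -24)
-807/(G(-1, 5)*(0*(1 + 0)) + 14) = -807/(-0*(1 + 0) + 14) = -807/(-0 + 14) = -807/(-24*0 + 14) = -807/(0 + 14) = -807/14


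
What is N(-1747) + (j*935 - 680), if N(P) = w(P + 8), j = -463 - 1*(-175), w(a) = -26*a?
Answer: -224746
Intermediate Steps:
j = -288 (j = -463 + 175 = -288)
N(P) = -208 - 26*P (N(P) = -26*(P + 8) = -26*(8 + P) = -208 - 26*P)
N(-1747) + (j*935 - 680) = (-208 - 26*(-1747)) + (-288*935 - 680) = (-208 + 45422) + (-269280 - 680) = 45214 - 269960 = -224746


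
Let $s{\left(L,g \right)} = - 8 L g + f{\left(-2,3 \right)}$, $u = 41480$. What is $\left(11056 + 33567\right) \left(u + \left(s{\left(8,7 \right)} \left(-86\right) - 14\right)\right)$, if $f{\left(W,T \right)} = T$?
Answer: $3558059528$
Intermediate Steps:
$s{\left(L,g \right)} = 3 - 8 L g$ ($s{\left(L,g \right)} = - 8 L g + 3 = 3 - 8 L g$)
$\left(11056 + 33567\right) \left(u + \left(s{\left(8,7 \right)} \left(-86\right) - 14\right)\right) = \left(11056 + 33567\right) \left(41480 - \left(14 - \left(3 - 64 \cdot 7\right) \left(-86\right)\right)\right) = 44623 \left(41480 - \left(14 - \left(3 - 448\right) \left(-86\right)\right)\right) = 44623 \left(41480 - -38256\right) = 44623 \left(41480 + \left(38270 - 14\right)\right) = 44623 \left(41480 + 38256\right) = 44623 \cdot 79736 = 3558059528$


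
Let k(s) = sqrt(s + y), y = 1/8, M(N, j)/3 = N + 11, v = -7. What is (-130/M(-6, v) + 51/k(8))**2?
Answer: 231212/585 - 136*sqrt(130)/5 ≈ 85.106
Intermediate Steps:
M(N, j) = 33 + 3*N (M(N, j) = 3*(N + 11) = 3*(11 + N) = 33 + 3*N)
y = 1/8 ≈ 0.12500
k(s) = sqrt(1/8 + s) (k(s) = sqrt(s + 1/8) = sqrt(1/8 + s))
(-130/M(-6, v) + 51/k(8))**2 = (-130/(33 + 3*(-6)) + 51/((sqrt(2 + 16*8)/4)))**2 = (-130/(33 - 18) + 51/((sqrt(2 + 128)/4)))**2 = (-130/15 + 51/((sqrt(130)/4)))**2 = (-130*1/15 + 51*(2*sqrt(130)/65))**2 = (-26/3 + 102*sqrt(130)/65)**2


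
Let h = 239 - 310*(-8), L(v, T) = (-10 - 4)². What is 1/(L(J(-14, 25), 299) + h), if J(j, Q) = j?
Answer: 1/2915 ≈ 0.00034305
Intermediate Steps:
L(v, T) = 196 (L(v, T) = (-14)² = 196)
h = 2719 (h = 239 + 2480 = 2719)
1/(L(J(-14, 25), 299) + h) = 1/(196 + 2719) = 1/2915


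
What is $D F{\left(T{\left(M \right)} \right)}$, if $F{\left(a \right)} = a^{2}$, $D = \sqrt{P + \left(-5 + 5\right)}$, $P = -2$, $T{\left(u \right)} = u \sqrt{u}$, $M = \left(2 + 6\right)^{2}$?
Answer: $262144 i \sqrt{2} \approx 3.7073 \cdot 10^{5} i$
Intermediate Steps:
$M = 64$ ($M = 8^{2} = 64$)
$T{\left(u \right)} = u^{\frac{3}{2}}$
$D = i \sqrt{2}$ ($D = \sqrt{-2 + \left(-5 + 5\right)} = \sqrt{-2 + 0} = \sqrt{-2} = i \sqrt{2} \approx 1.4142 i$)
$D F{\left(T{\left(M \right)} \right)} = i \sqrt{2} \left(64^{\frac{3}{2}}\right)^{2} = i \sqrt{2} \cdot 512^{2} = i \sqrt{2} \cdot 262144 = 262144 i \sqrt{2}$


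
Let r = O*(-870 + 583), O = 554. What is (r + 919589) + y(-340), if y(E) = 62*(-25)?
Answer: 759041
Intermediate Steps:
y(E) = -1550
r = -158998 (r = 554*(-870 + 583) = 554*(-287) = -158998)
(r + 919589) + y(-340) = (-158998 + 919589) - 1550 = 760591 - 1550 = 759041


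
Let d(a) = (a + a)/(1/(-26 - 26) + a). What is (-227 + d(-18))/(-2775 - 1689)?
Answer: 210827/4182768 ≈ 0.050404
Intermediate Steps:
d(a) = 2*a/(-1/52 + a) (d(a) = (2*a)/(1/(-52) + a) = (2*a)/(-1/52 + a) = 2*a/(-1/52 + a))
(-227 + d(-18))/(-2775 - 1689) = (-227 + 104*(-18)/(-1 + 52*(-18)))/(-2775 - 1689) = (-227 + 104*(-18)/(-1 - 936))/(-4464) = (-227 + 104*(-18)/(-937))*(-1/4464) = (-227 + 104*(-18)*(-1/937))*(-1/4464) = (-227 + 1872/937)*(-1/4464) = -210827/937*(-1/4464) = 210827/4182768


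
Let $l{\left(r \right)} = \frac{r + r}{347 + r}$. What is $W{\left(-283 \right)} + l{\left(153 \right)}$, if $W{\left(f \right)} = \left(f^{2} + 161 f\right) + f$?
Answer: $\frac{8560903}{250} \approx 34244.0$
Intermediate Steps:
$W{\left(f \right)} = f^{2} + 162 f$
$l{\left(r \right)} = \frac{2 r}{347 + r}$
$W{\left(-283 \right)} + l{\left(153 \right)} = - 283 \left(162 - 283\right) + 2 \cdot 153 \frac{1}{347 + 153} = \left(-283\right) \left(-121\right) + 2 \cdot 153 \cdot \frac{1}{500} = 34243 + 2 \cdot 153 \cdot \frac{1}{500} = 34243 + \frac{153}{250} = \frac{8560903}{250}$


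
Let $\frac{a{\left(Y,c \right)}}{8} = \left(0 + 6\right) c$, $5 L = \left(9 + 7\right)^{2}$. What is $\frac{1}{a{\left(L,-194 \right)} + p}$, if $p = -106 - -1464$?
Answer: $- \frac{1}{7954} \approx -0.00012572$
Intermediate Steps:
$L = \frac{256}{5}$ ($L = \frac{\left(9 + 7\right)^{2}}{5} = \frac{16^{2}}{5} = \frac{1}{5} \cdot 256 = \frac{256}{5} \approx 51.2$)
$a{\left(Y,c \right)} = 48 c$ ($a{\left(Y,c \right)} = 8 \left(0 + 6\right) c = 8 \cdot 6 c = 48 c$)
$p = 1358$ ($p = -106 + 1464 = 1358$)
$\frac{1}{a{\left(L,-194 \right)} + p} = \frac{1}{48 \left(-194\right) + 1358} = \frac{1}{-9312 + 1358} = \frac{1}{-7954} = - \frac{1}{7954}$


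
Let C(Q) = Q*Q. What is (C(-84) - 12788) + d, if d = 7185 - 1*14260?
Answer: -12807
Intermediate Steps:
d = -7075 (d = 7185 - 14260 = -7075)
C(Q) = Q**2
(C(-84) - 12788) + d = ((-84)**2 - 12788) - 7075 = (7056 - 12788) - 7075 = -5732 - 7075 = -12807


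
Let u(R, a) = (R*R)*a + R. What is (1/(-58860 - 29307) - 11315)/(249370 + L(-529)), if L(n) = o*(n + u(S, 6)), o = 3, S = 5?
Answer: -71257829/1563377244 ≈ -0.045579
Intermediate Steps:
u(R, a) = R + a*R² (u(R, a) = R²*a + R = a*R² + R = R + a*R²)
L(n) = 465 + 3*n (L(n) = 3*(n + 5*(1 + 5*6)) = 3*(n + 5*(1 + 30)) = 3*(n + 5*31) = 3*(n + 155) = 3*(155 + n) = 465 + 3*n)
(1/(-58860 - 29307) - 11315)/(249370 + L(-529)) = (1/(-58860 - 29307) - 11315)/(249370 + (465 + 3*(-529))) = (1/(-88167) - 11315)/(249370 + (465 - 1587)) = (-1/88167 - 11315)/(249370 - 1122) = -997609606/88167/248248 = -997609606/88167*1/248248 = -71257829/1563377244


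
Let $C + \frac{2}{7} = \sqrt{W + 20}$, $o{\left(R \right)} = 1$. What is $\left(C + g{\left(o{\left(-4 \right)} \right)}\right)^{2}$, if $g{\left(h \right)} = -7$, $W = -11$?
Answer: $\frac{900}{49} \approx 18.367$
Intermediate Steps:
$C = \frac{19}{7}$ ($C = - \frac{2}{7} + \sqrt{-11 + 20} = - \frac{2}{7} + \sqrt{9} = - \frac{2}{7} + 3 = \frac{19}{7} \approx 2.7143$)
$\left(C + g{\left(o{\left(-4 \right)} \right)}\right)^{2} = \left(\frac{19}{7} - 7\right)^{2} = \left(- \frac{30}{7}\right)^{2} = \frac{900}{49}$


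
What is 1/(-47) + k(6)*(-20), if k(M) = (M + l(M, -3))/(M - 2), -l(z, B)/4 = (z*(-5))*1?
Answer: -29611/47 ≈ -630.02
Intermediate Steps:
l(z, B) = 20*z (l(z, B) = -4*z*(-5) = -4*(-5*z) = -(-20)*z = 20*z)
k(M) = 21*M/(-2 + M) (k(M) = (M + 20*M)/(M - 2) = (21*M)/(-2 + M) = 21*M/(-2 + M))
1/(-47) + k(6)*(-20) = 1/(-47) + (21*6/(-2 + 6))*(-20) = -1/47 + (21*6/4)*(-20) = -1/47 + (21*6*(1/4))*(-20) = -1/47 + (63/2)*(-20) = -1/47 - 630 = -29611/47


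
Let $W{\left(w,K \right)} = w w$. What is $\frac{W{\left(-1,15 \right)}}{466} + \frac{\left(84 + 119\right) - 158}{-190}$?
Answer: $- \frac{1039}{4427} \approx -0.2347$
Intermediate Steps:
$W{\left(w,K \right)} = w^{2}$
$\frac{W{\left(-1,15 \right)}}{466} + \frac{\left(84 + 119\right) - 158}{-190} = \frac{\left(-1\right)^{2}}{466} + \frac{\left(84 + 119\right) - 158}{-190} = 1 \cdot \frac{1}{466} + \left(203 - 158\right) \left(- \frac{1}{190}\right) = \frac{1}{466} + 45 \left(- \frac{1}{190}\right) = \frac{1}{466} - \frac{9}{38} = - \frac{1039}{4427}$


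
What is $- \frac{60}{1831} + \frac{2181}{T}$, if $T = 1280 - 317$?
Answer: $\frac{1311877}{587751} \approx 2.232$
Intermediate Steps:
$T = 963$ ($T = 1280 - 317 = 963$)
$- \frac{60}{1831} + \frac{2181}{T} = - \frac{60}{1831} + \frac{2181}{963} = \left(-60\right) \frac{1}{1831} + 2181 \cdot \frac{1}{963} = - \frac{60}{1831} + \frac{727}{321} = \frac{1311877}{587751}$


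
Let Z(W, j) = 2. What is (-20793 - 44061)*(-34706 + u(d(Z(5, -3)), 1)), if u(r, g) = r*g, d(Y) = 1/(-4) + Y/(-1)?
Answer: 4501937691/2 ≈ 2.2510e+9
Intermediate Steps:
d(Y) = -1/4 - Y (d(Y) = 1*(-1/4) + Y*(-1) = -1/4 - Y)
u(r, g) = g*r
(-20793 - 44061)*(-34706 + u(d(Z(5, -3)), 1)) = (-20793 - 44061)*(-34706 + 1*(-1/4 - 1*2)) = -64854*(-34706 + 1*(-1/4 - 2)) = -64854*(-34706 + 1*(-9/4)) = -64854*(-34706 - 9/4) = -64854*(-138833/4) = 4501937691/2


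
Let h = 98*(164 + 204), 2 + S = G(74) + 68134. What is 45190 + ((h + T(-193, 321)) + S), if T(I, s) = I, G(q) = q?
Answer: 149267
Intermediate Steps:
S = 68206 (S = -2 + (74 + 68134) = -2 + 68208 = 68206)
h = 36064 (h = 98*368 = 36064)
45190 + ((h + T(-193, 321)) + S) = 45190 + ((36064 - 193) + 68206) = 45190 + (35871 + 68206) = 45190 + 104077 = 149267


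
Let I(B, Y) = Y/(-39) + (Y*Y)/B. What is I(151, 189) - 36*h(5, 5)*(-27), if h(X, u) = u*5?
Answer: 48155760/1963 ≈ 24532.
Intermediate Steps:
h(X, u) = 5*u
I(B, Y) = -Y/39 + Y²/B (I(B, Y) = Y*(-1/39) + Y²/B = -Y/39 + Y²/B)
I(151, 189) - 36*h(5, 5)*(-27) = (-1/39*189 + 189²/151) - 180*5*(-27) = (-63/13 + (1/151)*35721) - 36*25*(-27) = (-63/13 + 35721/151) - 900*(-27) = 454860/1963 + 24300 = 48155760/1963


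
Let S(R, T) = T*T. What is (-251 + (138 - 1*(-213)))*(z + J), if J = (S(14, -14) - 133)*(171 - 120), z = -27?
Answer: 318600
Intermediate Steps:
S(R, T) = T²
J = 3213 (J = ((-14)² - 133)*(171 - 120) = (196 - 133)*51 = 63*51 = 3213)
(-251 + (138 - 1*(-213)))*(z + J) = (-251 + (138 - 1*(-213)))*(-27 + 3213) = (-251 + (138 + 213))*3186 = (-251 + 351)*3186 = 100*3186 = 318600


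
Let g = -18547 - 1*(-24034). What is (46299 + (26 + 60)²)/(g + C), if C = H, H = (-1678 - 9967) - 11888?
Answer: -53695/18046 ≈ -2.9755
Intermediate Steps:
g = 5487 (g = -18547 + 24034 = 5487)
H = -23533 (H = -11645 - 11888 = -23533)
C = -23533
(46299 + (26 + 60)²)/(g + C) = (46299 + (26 + 60)²)/(5487 - 23533) = (46299 + 86²)/(-18046) = (46299 + 7396)*(-1/18046) = 53695*(-1/18046) = -53695/18046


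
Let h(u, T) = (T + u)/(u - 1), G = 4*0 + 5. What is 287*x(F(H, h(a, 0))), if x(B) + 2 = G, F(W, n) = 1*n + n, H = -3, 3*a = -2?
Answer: 861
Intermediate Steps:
a = -⅔ (a = (⅓)*(-2) = -⅔ ≈ -0.66667)
G = 5 (G = 0 + 5 = 5)
h(u, T) = (T + u)/(-1 + u)
F(W, n) = 2*n (F(W, n) = n + n = 2*n)
x(B) = 3 (x(B) = -2 + 5 = 3)
287*x(F(H, h(a, 0))) = 287*3 = 861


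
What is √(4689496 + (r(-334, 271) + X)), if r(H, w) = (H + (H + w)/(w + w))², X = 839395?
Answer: 13*√9804633645/542 ≈ 2375.0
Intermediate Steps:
r(H, w) = (H + (H + w)/(2*w))² (r(H, w) = (H + (H + w)/((2*w)))² = (H + (H + w)*(1/(2*w)))² = (H + (H + w)/(2*w))²)
√(4689496 + (r(-334, 271) + X)) = √(4689496 + ((¼)*(-334 + 271 + 2*(-334)*271)²/271² + 839395)) = √(4689496 + ((¼)*(1/73441)*(-334 + 271 - 181028)² + 839395)) = √(4689496 + ((¼)*(1/73441)*(-181091)² + 839395)) = √(4689496 + ((¼)*(1/73441)*32793950281 + 839395)) = √(4689496 + (32793950281/293764 + 839395)) = √(4689496 + 279377983061/293764) = √(1656983086005/293764) = 13*√9804633645/542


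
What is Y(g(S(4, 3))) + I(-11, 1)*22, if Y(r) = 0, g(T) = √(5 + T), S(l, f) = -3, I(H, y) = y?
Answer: 22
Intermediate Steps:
Y(g(S(4, 3))) + I(-11, 1)*22 = 0 + 1*22 = 0 + 22 = 22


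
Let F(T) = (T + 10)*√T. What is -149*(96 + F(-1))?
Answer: -14304 - 1341*I ≈ -14304.0 - 1341.0*I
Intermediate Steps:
F(T) = √T*(10 + T) (F(T) = (10 + T)*√T = √T*(10 + T))
-149*(96 + F(-1)) = -149*(96 + √(-1)*(10 - 1)) = -149*(96 + I*9) = -149*(96 + 9*I) = -14304 - 1341*I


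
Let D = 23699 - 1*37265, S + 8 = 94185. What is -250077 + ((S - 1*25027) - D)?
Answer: -167361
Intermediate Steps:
S = 94177 (S = -8 + 94185 = 94177)
D = -13566 (D = 23699 - 37265 = -13566)
-250077 + ((S - 1*25027) - D) = -250077 + ((94177 - 1*25027) - 1*(-13566)) = -250077 + ((94177 - 25027) + 13566) = -250077 + (69150 + 13566) = -250077 + 82716 = -167361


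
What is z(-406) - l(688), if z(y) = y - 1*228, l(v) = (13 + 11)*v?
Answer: -17146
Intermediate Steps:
l(v) = 24*v
z(y) = -228 + y (z(y) = y - 228 = -228 + y)
z(-406) - l(688) = (-228 - 406) - 24*688 = -634 - 1*16512 = -634 - 16512 = -17146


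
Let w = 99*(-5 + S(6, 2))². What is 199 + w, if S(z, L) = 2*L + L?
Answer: 298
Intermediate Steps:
S(z, L) = 3*L
w = 99 (w = 99*(-5 + 3*2)² = 99*(-5 + 6)² = 99*1² = 99*1 = 99)
199 + w = 199 + 99 = 298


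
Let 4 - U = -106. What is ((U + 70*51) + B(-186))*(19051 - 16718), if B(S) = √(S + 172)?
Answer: 8585440 + 2333*I*√14 ≈ 8.5854e+6 + 8729.3*I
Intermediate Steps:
U = 110 (U = 4 - 1*(-106) = 4 + 106 = 110)
B(S) = √(172 + S)
((U + 70*51) + B(-186))*(19051 - 16718) = ((110 + 70*51) + √(172 - 186))*(19051 - 16718) = ((110 + 3570) + √(-14))*2333 = (3680 + I*√14)*2333 = 8585440 + 2333*I*√14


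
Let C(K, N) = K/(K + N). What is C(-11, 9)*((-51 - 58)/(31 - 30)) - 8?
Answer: -1215/2 ≈ -607.50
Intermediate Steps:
C(-11, 9)*((-51 - 58)/(31 - 30)) - 8 = (-11/(-11 + 9))*((-51 - 58)/(31 - 30)) - 8 = (-11/(-2))*(-109/1) - 8 = (-11*(-1/2))*(-109*1) - 8 = (11/2)*(-109) - 8 = -1199/2 - 8 = -1215/2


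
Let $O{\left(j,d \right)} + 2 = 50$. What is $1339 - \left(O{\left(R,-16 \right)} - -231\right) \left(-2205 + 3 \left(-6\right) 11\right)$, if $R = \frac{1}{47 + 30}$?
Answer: $671776$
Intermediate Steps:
$R = \frac{1}{77} \approx 0.012987$
$O{\left(j,d \right)} = 48$ ($O{\left(j,d \right)} = -2 + 50 = 48$)
$1339 - \left(O{\left(R,-16 \right)} - -231\right) \left(-2205 + 3 \left(-6\right) 11\right) = 1339 - \left(48 - -231\right) \left(-2205 + 3 \left(-6\right) 11\right) = 1339 - \left(48 + \left(-970 + 1201\right)\right) \left(-2205 - 198\right) = 1339 - \left(48 + 231\right) \left(-2205 - 198\right) = 1339 - 279 \left(-2403\right) = 1339 - -670437 = 1339 + 670437 = 671776$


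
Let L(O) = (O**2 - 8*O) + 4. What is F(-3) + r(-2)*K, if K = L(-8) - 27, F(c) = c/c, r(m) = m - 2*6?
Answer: -1469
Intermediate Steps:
r(m) = -12 + m (r(m) = m - 12 = -12 + m)
L(O) = 4 + O**2 - 8*O
F(c) = 1
K = 105 (K = (4 + (-8)**2 - 8*(-8)) - 27 = (4 + 64 + 64) - 27 = 132 - 27 = 105)
F(-3) + r(-2)*K = 1 + (-12 - 2)*105 = 1 - 14*105 = 1 - 1470 = -1469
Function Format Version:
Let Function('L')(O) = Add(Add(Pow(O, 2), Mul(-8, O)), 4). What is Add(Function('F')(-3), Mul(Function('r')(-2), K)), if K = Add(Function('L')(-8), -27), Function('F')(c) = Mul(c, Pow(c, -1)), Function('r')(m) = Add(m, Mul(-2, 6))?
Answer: -1469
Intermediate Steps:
Function('r')(m) = Add(-12, m) (Function('r')(m) = Add(m, -12) = Add(-12, m))
Function('L')(O) = Add(4, Pow(O, 2), Mul(-8, O))
Function('F')(c) = 1
K = 105 (K = Add(Add(4, Pow(-8, 2), Mul(-8, -8)), -27) = Add(Add(4, 64, 64), -27) = Add(132, -27) = 105)
Add(Function('F')(-3), Mul(Function('r')(-2), K)) = Add(1, Mul(Add(-12, -2), 105)) = Add(1, Mul(-14, 105)) = Add(1, -1470) = -1469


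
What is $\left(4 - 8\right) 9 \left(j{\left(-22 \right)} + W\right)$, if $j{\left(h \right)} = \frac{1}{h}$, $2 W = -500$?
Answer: $\frac{99018}{11} \approx 9001.6$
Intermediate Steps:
$W = -250$ ($W = \frac{1}{2} \left(-500\right) = -250$)
$\left(4 - 8\right) 9 \left(j{\left(-22 \right)} + W\right) = \left(4 - 8\right) 9 \left(\frac{1}{-22} - 250\right) = \left(-4\right) 9 \left(- \frac{1}{22} - 250\right) = \left(-36\right) \left(- \frac{5501}{22}\right) = \frac{99018}{11}$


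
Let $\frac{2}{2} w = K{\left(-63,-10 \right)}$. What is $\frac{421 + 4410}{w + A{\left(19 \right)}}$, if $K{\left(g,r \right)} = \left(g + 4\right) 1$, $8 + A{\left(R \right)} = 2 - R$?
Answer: $- \frac{4831}{84} \approx -57.512$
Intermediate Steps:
$A{\left(R \right)} = -6 - R$ ($A{\left(R \right)} = -8 - \left(-2 + R\right) = -6 - R$)
$K{\left(g,r \right)} = 4 + g$ ($K{\left(g,r \right)} = \left(4 + g\right) 1 = 4 + g$)
$w = -59$ ($w = 4 - 63 = -59$)
$\frac{421 + 4410}{w + A{\left(19 \right)}} = \frac{421 + 4410}{-59 - 25} = \frac{4831}{-59 - 25} = \frac{4831}{-84} = 4831 \left(- \frac{1}{84}\right) = - \frac{4831}{84}$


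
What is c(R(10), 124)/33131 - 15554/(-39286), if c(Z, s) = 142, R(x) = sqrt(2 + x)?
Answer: 260449093/650792233 ≈ 0.40020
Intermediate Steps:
c(R(10), 124)/33131 - 15554/(-39286) = 142/33131 - 15554/(-39286) = 142*(1/33131) - 15554*(-1/39286) = 142/33131 + 7777/19643 = 260449093/650792233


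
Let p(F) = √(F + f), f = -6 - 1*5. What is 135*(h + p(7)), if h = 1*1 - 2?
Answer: -135 + 270*I ≈ -135.0 + 270.0*I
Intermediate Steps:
f = -11 (f = -6 - 5 = -11)
p(F) = √(-11 + F) (p(F) = √(F - 11) = √(-11 + F))
h = -1 (h = 1 - 2 = -1)
135*(h + p(7)) = 135*(-1 + √(-11 + 7)) = 135*(-1 + √(-4)) = 135*(-1 + 2*I) = -135 + 270*I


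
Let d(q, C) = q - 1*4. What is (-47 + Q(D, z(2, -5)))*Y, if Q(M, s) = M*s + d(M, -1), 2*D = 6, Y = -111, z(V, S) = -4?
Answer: 6660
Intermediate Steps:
d(q, C) = -4 + q (d(q, C) = q - 4 = -4 + q)
D = 3 (D = (½)*6 = 3)
Q(M, s) = -4 + M + M*s (Q(M, s) = M*s + (-4 + M) = -4 + M + M*s)
(-47 + Q(D, z(2, -5)))*Y = (-47 + (-4 + 3 + 3*(-4)))*(-111) = (-47 + (-4 + 3 - 12))*(-111) = (-47 - 13)*(-111) = -60*(-111) = 6660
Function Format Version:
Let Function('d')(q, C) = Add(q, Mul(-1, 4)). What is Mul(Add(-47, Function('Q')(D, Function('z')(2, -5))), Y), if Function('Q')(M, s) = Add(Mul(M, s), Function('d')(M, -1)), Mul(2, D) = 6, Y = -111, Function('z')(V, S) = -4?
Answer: 6660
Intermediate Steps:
Function('d')(q, C) = Add(-4, q) (Function('d')(q, C) = Add(q, -4) = Add(-4, q))
D = 3 (D = Mul(Rational(1, 2), 6) = 3)
Function('Q')(M, s) = Add(-4, M, Mul(M, s)) (Function('Q')(M, s) = Add(Mul(M, s), Add(-4, M)) = Add(-4, M, Mul(M, s)))
Mul(Add(-47, Function('Q')(D, Function('z')(2, -5))), Y) = Mul(Add(-47, Add(-4, 3, Mul(3, -4))), -111) = Mul(Add(-47, Add(-4, 3, -12)), -111) = Mul(Add(-47, -13), -111) = Mul(-60, -111) = 6660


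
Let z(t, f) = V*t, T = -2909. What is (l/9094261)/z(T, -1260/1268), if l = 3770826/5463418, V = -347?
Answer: 1885413/25076969029612567727 ≈ 7.5185e-14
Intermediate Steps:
l = 1885413/2731709 (l = 3770826*(1/5463418) = 1885413/2731709 ≈ 0.69020)
z(t, f) = -347*t
(l/9094261)/z(T, -1260/1268) = ((1885413/2731709)/9094261)/((-347*(-2909))) = ((1885413/2731709)*(1/9094261))/1009423 = (1885413/24842874622049)*(1/1009423) = 1885413/25076969029612567727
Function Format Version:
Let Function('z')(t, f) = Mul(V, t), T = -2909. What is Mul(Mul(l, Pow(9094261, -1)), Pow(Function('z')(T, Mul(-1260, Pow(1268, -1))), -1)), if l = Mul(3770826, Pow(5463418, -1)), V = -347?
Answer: Rational(1885413, 25076969029612567727) ≈ 7.5185e-14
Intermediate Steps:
l = Rational(1885413, 2731709) (l = Mul(3770826, Rational(1, 5463418)) = Rational(1885413, 2731709) ≈ 0.69020)
Function('z')(t, f) = Mul(-347, t)
Mul(Mul(l, Pow(9094261, -1)), Pow(Function('z')(T, Mul(-1260, Pow(1268, -1))), -1)) = Mul(Mul(Rational(1885413, 2731709), Pow(9094261, -1)), Pow(Mul(-347, -2909), -1)) = Mul(Mul(Rational(1885413, 2731709), Rational(1, 9094261)), Pow(1009423, -1)) = Mul(Rational(1885413, 24842874622049), Rational(1, 1009423)) = Rational(1885413, 25076969029612567727)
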